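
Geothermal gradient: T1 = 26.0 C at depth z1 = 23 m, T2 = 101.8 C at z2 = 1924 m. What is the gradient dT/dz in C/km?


dT = 101.8 - 26.0 = 75.8 C
dz = 1924 - 23 = 1901 m
gradient = dT/dz * 1000 = 75.8/1901 * 1000 = 39.8738 C/km

39.8738


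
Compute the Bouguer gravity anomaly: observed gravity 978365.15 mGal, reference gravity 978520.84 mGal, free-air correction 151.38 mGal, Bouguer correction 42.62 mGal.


BA = g_obs - g_ref + FAC - BC
= 978365.15 - 978520.84 + 151.38 - 42.62
= -46.93 mGal

-46.93


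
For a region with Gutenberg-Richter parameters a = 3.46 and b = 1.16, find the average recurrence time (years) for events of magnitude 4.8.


log10(N) = 3.46 - 1.16*4.8 = -2.108
N = 10^-2.108 = 0.007798
T = 1/N = 1/0.007798 = 128.2331 years

128.2331


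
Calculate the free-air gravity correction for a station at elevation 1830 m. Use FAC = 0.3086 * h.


FAC = 0.3086 * h
= 0.3086 * 1830
= 564.738 mGal

564.738


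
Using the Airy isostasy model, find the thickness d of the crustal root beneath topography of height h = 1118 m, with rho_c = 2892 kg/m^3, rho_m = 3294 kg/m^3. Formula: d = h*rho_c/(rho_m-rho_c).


rho_m - rho_c = 3294 - 2892 = 402
d = 1118 * 2892 / 402
= 3233256 / 402
= 8042.93 m

8042.93


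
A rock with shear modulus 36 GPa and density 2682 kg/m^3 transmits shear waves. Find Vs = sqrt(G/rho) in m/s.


Convert G to Pa: G = 36e9 Pa
Compute G/rho = 36e9 / 2682 = 13422818.7919
Vs = sqrt(13422818.7919) = 3663.72 m/s

3663.72


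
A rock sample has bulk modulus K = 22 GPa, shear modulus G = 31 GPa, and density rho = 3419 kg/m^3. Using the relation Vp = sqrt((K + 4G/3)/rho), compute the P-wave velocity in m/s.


First compute the effective modulus:
K + 4G/3 = 22e9 + 4*31e9/3 = 63333333333.33 Pa
Then divide by density:
63333333333.33 / 3419 = 18523934.8737 Pa/(kg/m^3)
Take the square root:
Vp = sqrt(18523934.8737) = 4303.94 m/s

4303.94


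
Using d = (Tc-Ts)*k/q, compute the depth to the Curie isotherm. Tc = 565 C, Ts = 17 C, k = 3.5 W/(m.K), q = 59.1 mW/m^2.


T_Curie - T_surf = 565 - 17 = 548 C
Convert q to W/m^2: 59.1 mW/m^2 = 0.0591 W/m^2
d = 548 * 3.5 / 0.0591 = 32453.47 m

32453.47


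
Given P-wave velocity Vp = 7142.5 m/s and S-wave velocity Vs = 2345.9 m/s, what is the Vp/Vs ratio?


Vp/Vs = 7142.5 / 2345.9
= 3.0447

3.0447


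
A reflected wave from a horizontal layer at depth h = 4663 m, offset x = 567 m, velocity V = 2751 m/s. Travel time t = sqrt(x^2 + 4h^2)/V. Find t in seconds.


x^2 + 4h^2 = 567^2 + 4*4663^2 = 321489 + 86974276 = 87295765
sqrt(87295765) = 9343.2203
t = 9343.2203 / 2751 = 3.3963 s

3.3963


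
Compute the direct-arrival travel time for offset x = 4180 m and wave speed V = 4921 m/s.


t = x / V
= 4180 / 4921
= 0.8494 s

0.8494


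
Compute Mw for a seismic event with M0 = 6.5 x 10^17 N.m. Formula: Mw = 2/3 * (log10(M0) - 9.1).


log10(M0) = log10(6.5 x 10^17) = 17.8129
Mw = 2/3 * (17.8129 - 9.1)
= 2/3 * 8.7129
= 5.81

5.81


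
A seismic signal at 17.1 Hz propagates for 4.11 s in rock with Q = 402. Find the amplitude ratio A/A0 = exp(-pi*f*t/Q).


pi*f*t/Q = pi*17.1*4.11/402 = 0.549239
A/A0 = exp(-0.549239) = 0.577389

0.577389


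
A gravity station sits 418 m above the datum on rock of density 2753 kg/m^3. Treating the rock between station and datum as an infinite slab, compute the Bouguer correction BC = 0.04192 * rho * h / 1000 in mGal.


BC = 0.04192 * rho * h / 1000
= 0.04192 * 2753 * 418 / 1000
= 48.2396 mGal

48.2396


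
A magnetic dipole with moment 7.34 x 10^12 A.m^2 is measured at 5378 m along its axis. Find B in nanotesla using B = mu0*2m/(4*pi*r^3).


m = 7.34 x 10^12 = 7340000000000 A.m^2
2m = 14680000000000 A.m^2
r^3 = 5378^3 = 155547270152
B = (4pi*10^-7) * 14680000000000 / (4*pi * 155547270152) * 1e9
= 18447432.061879 / 1954664644781.88 * 1e9
= 9437.6455 nT

9437.6455


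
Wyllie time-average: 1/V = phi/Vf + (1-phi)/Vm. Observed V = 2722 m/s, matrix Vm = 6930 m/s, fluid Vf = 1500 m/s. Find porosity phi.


1/V - 1/Vm = 1/2722 - 1/6930 = 0.00022308
1/Vf - 1/Vm = 1/1500 - 1/6930 = 0.00052237
phi = 0.00022308 / 0.00052237 = 0.4271

0.4271


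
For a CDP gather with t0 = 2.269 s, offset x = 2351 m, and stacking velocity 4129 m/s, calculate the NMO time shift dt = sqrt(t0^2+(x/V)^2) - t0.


x/Vnmo = 2351/4129 = 0.569387
(x/Vnmo)^2 = 0.324202
t0^2 = 5.148361
sqrt(5.148361 + 0.324202) = 2.339351
dt = 2.339351 - 2.269 = 0.070351

0.070351


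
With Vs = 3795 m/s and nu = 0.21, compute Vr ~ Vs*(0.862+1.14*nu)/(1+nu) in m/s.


Numerator factor = 0.862 + 1.14*0.21 = 1.1014
Denominator = 1 + 0.21 = 1.21
Vr = 3795 * 1.1014 / 1.21 = 3454.39 m/s

3454.39


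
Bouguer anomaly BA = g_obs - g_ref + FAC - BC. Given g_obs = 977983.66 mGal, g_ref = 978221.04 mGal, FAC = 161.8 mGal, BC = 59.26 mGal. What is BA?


BA = g_obs - g_ref + FAC - BC
= 977983.66 - 978221.04 + 161.8 - 59.26
= -134.84 mGal

-134.84


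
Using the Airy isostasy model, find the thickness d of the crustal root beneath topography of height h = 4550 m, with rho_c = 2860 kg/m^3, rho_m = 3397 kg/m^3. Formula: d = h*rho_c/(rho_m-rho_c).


rho_m - rho_c = 3397 - 2860 = 537
d = 4550 * 2860 / 537
= 13013000 / 537
= 24232.77 m

24232.77


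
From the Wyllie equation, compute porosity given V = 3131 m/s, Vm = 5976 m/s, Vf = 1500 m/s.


1/V - 1/Vm = 1/3131 - 1/5976 = 0.00015205
1/Vf - 1/Vm = 1/1500 - 1/5976 = 0.00049933
phi = 0.00015205 / 0.00049933 = 0.3045

0.3045


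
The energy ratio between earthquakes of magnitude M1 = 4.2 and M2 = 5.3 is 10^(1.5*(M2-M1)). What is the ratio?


M2 - M1 = 5.3 - 4.2 = 1.1
1.5 * 1.1 = 1.65
ratio = 10^1.65 = 44.67

44.67


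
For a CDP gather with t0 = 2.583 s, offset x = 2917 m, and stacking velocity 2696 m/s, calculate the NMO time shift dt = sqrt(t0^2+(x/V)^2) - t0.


x/Vnmo = 2917/2696 = 1.081973
(x/Vnmo)^2 = 1.170666
t0^2 = 6.671889
sqrt(6.671889 + 1.170666) = 2.800456
dt = 2.800456 - 2.583 = 0.217456

0.217456


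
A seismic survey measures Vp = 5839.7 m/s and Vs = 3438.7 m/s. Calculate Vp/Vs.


Vp/Vs = 5839.7 / 3438.7
= 1.6982

1.6982


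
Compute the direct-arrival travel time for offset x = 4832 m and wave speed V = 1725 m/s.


t = x / V
= 4832 / 1725
= 2.8012 s

2.8012


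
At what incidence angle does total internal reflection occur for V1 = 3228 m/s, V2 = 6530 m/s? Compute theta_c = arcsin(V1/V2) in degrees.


V1/V2 = 3228/6530 = 0.494334
theta_c = arcsin(0.494334) = 29.6258 degrees

29.6258


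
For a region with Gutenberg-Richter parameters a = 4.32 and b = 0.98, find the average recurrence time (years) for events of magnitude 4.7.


log10(N) = 4.32 - 0.98*4.7 = -0.286
N = 10^-0.286 = 0.517607
T = 1/N = 1/0.517607 = 1.932 years

1.932


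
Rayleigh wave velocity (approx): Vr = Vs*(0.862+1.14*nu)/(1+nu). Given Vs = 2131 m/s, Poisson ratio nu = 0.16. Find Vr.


Numerator factor = 0.862 + 1.14*0.16 = 1.0444
Denominator = 1 + 0.16 = 1.16
Vr = 2131 * 1.0444 / 1.16 = 1918.63 m/s

1918.63


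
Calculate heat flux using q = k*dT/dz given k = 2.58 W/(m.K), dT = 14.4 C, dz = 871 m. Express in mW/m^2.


q = k * dT / dz * 1000
= 2.58 * 14.4 / 871 * 1000
= 0.042654 * 1000
= 42.6544 mW/m^2

42.6544


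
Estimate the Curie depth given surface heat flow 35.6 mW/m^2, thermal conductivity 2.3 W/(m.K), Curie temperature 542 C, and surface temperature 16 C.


T_Curie - T_surf = 542 - 16 = 526 C
Convert q to W/m^2: 35.6 mW/m^2 = 0.0356 W/m^2
d = 526 * 2.3 / 0.0356 = 33983.15 m

33983.15


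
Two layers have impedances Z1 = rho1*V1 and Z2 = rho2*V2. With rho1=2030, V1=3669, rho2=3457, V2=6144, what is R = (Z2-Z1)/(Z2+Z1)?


Z1 = 2030 * 3669 = 7448070
Z2 = 3457 * 6144 = 21239808
R = (21239808 - 7448070) / (21239808 + 7448070) = 13791738 / 28687878 = 0.4808

0.4808


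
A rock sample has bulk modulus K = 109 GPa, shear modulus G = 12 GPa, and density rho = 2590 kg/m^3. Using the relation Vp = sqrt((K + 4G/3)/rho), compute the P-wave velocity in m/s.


First compute the effective modulus:
K + 4G/3 = 109e9 + 4*12e9/3 = 125000000000.0 Pa
Then divide by density:
125000000000.0 / 2590 = 48262548.2625 Pa/(kg/m^3)
Take the square root:
Vp = sqrt(48262548.2625) = 6947.13 m/s

6947.13


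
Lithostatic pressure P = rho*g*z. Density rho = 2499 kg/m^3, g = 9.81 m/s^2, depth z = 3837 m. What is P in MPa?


P = rho * g * z / 1e6
= 2499 * 9.81 * 3837 / 1e6
= 94064784.03 / 1e6
= 94.0648 MPa

94.0648


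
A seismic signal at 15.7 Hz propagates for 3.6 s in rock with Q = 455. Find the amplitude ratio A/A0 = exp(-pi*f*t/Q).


pi*f*t/Q = pi*15.7*3.6/455 = 0.390248
A/A0 = exp(-0.390248) = 0.676889

0.676889


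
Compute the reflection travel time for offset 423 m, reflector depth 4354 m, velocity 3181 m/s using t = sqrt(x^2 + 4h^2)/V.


x^2 + 4h^2 = 423^2 + 4*4354^2 = 178929 + 75829264 = 76008193
sqrt(76008193) = 8718.2678
t = 8718.2678 / 3181 = 2.7407 s

2.7407


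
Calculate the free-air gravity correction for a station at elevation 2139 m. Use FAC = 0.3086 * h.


FAC = 0.3086 * h
= 0.3086 * 2139
= 660.0954 mGal

660.0954


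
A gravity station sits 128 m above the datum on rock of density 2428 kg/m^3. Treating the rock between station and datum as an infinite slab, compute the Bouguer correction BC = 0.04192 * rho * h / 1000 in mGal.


BC = 0.04192 * rho * h / 1000
= 0.04192 * 2428 * 128 / 1000
= 13.0281 mGal

13.0281


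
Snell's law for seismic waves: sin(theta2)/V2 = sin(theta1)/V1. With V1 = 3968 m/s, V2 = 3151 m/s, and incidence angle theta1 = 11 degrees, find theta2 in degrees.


sin(theta1) = sin(11 deg) = 0.190809
sin(theta2) = V2/V1 * sin(theta1) = 3151/3968 * 0.190809 = 0.151522
theta2 = arcsin(0.151522) = 8.7151 degrees

8.7151


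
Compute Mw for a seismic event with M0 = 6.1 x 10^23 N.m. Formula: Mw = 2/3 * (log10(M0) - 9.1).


log10(M0) = log10(6.1 x 10^23) = 23.7853
Mw = 2/3 * (23.7853 - 9.1)
= 2/3 * 14.6853
= 9.79

9.79


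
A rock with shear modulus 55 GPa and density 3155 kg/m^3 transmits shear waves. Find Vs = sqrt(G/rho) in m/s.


Convert G to Pa: G = 55e9 Pa
Compute G/rho = 55e9 / 3155 = 17432646.5927
Vs = sqrt(17432646.5927) = 4175.24 m/s

4175.24


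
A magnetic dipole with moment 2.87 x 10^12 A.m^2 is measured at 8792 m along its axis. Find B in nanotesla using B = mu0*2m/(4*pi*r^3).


m = 2.87 x 10^12 = 2870000000000 A.m^2
2m = 5740000000000 A.m^2
r^3 = 8792^3 = 679615129088
B = (4pi*10^-7) * 5740000000000 / (4*pi * 679615129088) * 1e9
= 7213096.732642 / 8540295587245.36 * 1e9
= 844.5957 nT

844.5957


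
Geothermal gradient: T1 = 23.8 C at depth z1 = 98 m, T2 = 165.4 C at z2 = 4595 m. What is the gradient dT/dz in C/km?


dT = 165.4 - 23.8 = 141.6 C
dz = 4595 - 98 = 4497 m
gradient = dT/dz * 1000 = 141.6/4497 * 1000 = 31.4877 C/km

31.4877


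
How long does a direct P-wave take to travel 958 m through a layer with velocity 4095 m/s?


t = x / V
= 958 / 4095
= 0.2339 s

0.2339


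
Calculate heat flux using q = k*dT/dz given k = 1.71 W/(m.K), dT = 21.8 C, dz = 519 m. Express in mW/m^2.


q = k * dT / dz * 1000
= 1.71 * 21.8 / 519 * 1000
= 0.071827 * 1000
= 71.8266 mW/m^2

71.8266


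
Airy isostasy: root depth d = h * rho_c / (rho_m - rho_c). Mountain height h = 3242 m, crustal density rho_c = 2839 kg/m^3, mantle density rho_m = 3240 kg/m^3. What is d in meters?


rho_m - rho_c = 3240 - 2839 = 401
d = 3242 * 2839 / 401
= 9204038 / 401
= 22952.71 m

22952.71


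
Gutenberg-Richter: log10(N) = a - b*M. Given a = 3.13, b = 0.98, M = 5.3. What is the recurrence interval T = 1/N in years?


log10(N) = 3.13 - 0.98*5.3 = -2.064
N = 10^-2.064 = 0.00863
T = 1/N = 1/0.00863 = 115.8777 years

115.8777


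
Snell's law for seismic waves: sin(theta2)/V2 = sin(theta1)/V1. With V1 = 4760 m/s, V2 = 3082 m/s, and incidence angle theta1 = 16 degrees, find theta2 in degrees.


sin(theta1) = sin(16 deg) = 0.275637
sin(theta2) = V2/V1 * sin(theta1) = 3082/4760 * 0.275637 = 0.178469
theta2 = arcsin(0.178469) = 10.2806 degrees

10.2806


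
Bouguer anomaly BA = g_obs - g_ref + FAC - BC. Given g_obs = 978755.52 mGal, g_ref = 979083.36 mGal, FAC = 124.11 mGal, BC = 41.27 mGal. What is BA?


BA = g_obs - g_ref + FAC - BC
= 978755.52 - 979083.36 + 124.11 - 41.27
= -245.0 mGal

-245.0


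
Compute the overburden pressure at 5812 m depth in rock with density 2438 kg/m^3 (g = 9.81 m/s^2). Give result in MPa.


P = rho * g * z / 1e6
= 2438 * 9.81 * 5812 / 1e6
= 139004325.36 / 1e6
= 139.0043 MPa

139.0043


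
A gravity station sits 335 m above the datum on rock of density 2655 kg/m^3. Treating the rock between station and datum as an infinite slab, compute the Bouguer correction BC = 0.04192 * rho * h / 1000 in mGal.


BC = 0.04192 * rho * h / 1000
= 0.04192 * 2655 * 335 / 1000
= 37.2847 mGal

37.2847


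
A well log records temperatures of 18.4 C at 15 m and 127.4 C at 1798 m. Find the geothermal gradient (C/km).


dT = 127.4 - 18.4 = 109.0 C
dz = 1798 - 15 = 1783 m
gradient = dT/dz * 1000 = 109.0/1783 * 1000 = 61.1329 C/km

61.1329


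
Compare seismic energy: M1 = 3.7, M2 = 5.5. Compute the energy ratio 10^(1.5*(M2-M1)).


M2 - M1 = 5.5 - 3.7 = 1.8
1.5 * 1.8 = 2.7
ratio = 10^2.7 = 501.19

501.19


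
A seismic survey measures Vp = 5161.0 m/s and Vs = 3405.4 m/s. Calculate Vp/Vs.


Vp/Vs = 5161.0 / 3405.4
= 1.5155

1.5155


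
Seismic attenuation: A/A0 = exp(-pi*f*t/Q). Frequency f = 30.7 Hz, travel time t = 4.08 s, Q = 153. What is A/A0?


pi*f*t/Q = pi*30.7*4.08/153 = 2.571917
A/A0 = exp(-2.571917) = 0.076389

0.076389


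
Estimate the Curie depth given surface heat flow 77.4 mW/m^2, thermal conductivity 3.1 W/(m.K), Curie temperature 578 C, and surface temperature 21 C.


T_Curie - T_surf = 578 - 21 = 557 C
Convert q to W/m^2: 77.4 mW/m^2 = 0.0774 W/m^2
d = 557 * 3.1 / 0.0774 = 22308.79 m

22308.79


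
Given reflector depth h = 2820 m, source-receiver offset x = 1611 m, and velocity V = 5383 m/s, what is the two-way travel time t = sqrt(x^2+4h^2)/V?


x^2 + 4h^2 = 1611^2 + 4*2820^2 = 2595321 + 31809600 = 34404921
sqrt(34404921) = 5865.5708
t = 5865.5708 / 5383 = 1.0896 s

1.0896


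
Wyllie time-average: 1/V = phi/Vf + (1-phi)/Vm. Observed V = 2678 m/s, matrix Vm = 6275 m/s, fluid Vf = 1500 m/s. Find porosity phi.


1/V - 1/Vm = 1/2678 - 1/6275 = 0.00021405
1/Vf - 1/Vm = 1/1500 - 1/6275 = 0.0005073
phi = 0.00021405 / 0.0005073 = 0.4219

0.4219


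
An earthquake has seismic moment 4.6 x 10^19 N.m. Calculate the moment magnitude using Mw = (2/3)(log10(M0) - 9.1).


log10(M0) = log10(4.6 x 10^19) = 19.6628
Mw = 2/3 * (19.6628 - 9.1)
= 2/3 * 10.5628
= 7.04

7.04


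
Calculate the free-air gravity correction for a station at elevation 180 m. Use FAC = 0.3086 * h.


FAC = 0.3086 * h
= 0.3086 * 180
= 55.548 mGal

55.548


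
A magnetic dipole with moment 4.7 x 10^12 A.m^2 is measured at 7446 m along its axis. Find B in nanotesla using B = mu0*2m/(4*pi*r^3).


m = 4.7 x 10^12 = 4700000000000 A.m^2
2m = 9400000000000 A.m^2
r^3 = 7446^3 = 412827952536
B = (4pi*10^-7) * 9400000000000 / (4*pi * 412827952536) * 1e9
= 11812388.377498 / 5187749051534.45 * 1e9
= 2276.9776 nT

2276.9776


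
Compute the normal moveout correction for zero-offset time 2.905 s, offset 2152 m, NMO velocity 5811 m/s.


x/Vnmo = 2152/5811 = 0.370332
(x/Vnmo)^2 = 0.137146
t0^2 = 8.439025
sqrt(8.439025 + 0.137146) = 2.92851
dt = 2.92851 - 2.905 = 0.02351

0.02351


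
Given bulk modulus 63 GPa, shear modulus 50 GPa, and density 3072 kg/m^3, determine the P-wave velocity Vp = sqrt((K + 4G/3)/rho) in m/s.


First compute the effective modulus:
K + 4G/3 = 63e9 + 4*50e9/3 = 129666666666.67 Pa
Then divide by density:
129666666666.67 / 3072 = 42209201.3889 Pa/(kg/m^3)
Take the square root:
Vp = sqrt(42209201.3889) = 6496.86 m/s

6496.86


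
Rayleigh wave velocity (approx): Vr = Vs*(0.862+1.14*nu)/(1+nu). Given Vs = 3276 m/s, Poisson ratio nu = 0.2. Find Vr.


Numerator factor = 0.862 + 1.14*0.2 = 1.09
Denominator = 1 + 0.2 = 1.2
Vr = 3276 * 1.09 / 1.2 = 2975.7 m/s

2975.7


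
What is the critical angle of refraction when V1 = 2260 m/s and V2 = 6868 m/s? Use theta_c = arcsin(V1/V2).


V1/V2 = 2260/6868 = 0.329062
theta_c = arcsin(0.329062) = 19.2119 degrees

19.2119


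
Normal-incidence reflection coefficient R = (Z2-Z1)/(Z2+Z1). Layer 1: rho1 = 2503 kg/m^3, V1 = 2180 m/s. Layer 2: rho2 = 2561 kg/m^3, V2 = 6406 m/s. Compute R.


Z1 = 2503 * 2180 = 5456540
Z2 = 2561 * 6406 = 16405766
R = (16405766 - 5456540) / (16405766 + 5456540) = 10949226 / 21862306 = 0.5008

0.5008


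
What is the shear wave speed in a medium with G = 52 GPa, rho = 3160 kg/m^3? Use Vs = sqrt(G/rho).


Convert G to Pa: G = 52e9 Pa
Compute G/rho = 52e9 / 3160 = 16455696.2025
Vs = sqrt(16455696.2025) = 4056.56 m/s

4056.56


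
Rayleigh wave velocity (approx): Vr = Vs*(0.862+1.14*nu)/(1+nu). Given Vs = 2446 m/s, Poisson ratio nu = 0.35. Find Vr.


Numerator factor = 0.862 + 1.14*0.35 = 1.261
Denominator = 1 + 0.35 = 1.35
Vr = 2446 * 1.261 / 1.35 = 2284.75 m/s

2284.75


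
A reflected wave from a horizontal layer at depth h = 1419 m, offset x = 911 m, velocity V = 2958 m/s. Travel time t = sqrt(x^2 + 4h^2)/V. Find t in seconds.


x^2 + 4h^2 = 911^2 + 4*1419^2 = 829921 + 8054244 = 8884165
sqrt(8884165) = 2980.6316
t = 2980.6316 / 2958 = 1.0077 s

1.0077


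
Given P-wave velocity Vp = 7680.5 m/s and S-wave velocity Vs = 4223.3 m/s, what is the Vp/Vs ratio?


Vp/Vs = 7680.5 / 4223.3
= 1.8186

1.8186


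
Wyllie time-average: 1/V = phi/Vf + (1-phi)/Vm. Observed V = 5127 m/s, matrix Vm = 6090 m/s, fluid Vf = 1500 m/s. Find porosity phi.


1/V - 1/Vm = 1/5127 - 1/6090 = 3.084e-05
1/Vf - 1/Vm = 1/1500 - 1/6090 = 0.00050246
phi = 3.084e-05 / 0.00050246 = 0.0614

0.0614


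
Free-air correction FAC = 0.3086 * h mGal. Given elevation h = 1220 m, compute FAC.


FAC = 0.3086 * h
= 0.3086 * 1220
= 376.492 mGal

376.492


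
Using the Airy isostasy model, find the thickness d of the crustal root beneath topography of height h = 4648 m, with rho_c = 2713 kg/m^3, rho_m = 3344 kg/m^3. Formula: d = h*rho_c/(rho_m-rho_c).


rho_m - rho_c = 3344 - 2713 = 631
d = 4648 * 2713 / 631
= 12610024 / 631
= 19984.19 m

19984.19


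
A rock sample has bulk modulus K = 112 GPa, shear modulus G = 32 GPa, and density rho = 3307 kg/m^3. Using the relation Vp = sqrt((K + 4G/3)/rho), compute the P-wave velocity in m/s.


First compute the effective modulus:
K + 4G/3 = 112e9 + 4*32e9/3 = 154666666666.67 Pa
Then divide by density:
154666666666.67 / 3307 = 46769478.8832 Pa/(kg/m^3)
Take the square root:
Vp = sqrt(46769478.8832) = 6838.82 m/s

6838.82


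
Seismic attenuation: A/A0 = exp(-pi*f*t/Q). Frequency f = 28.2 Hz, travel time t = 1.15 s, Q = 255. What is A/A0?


pi*f*t/Q = pi*28.2*1.15/255 = 0.399537
A/A0 = exp(-0.399537) = 0.670631

0.670631


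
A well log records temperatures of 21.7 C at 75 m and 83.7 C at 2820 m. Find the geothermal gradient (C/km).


dT = 83.7 - 21.7 = 62.0 C
dz = 2820 - 75 = 2745 m
gradient = dT/dz * 1000 = 62.0/2745 * 1000 = 22.5865 C/km

22.5865


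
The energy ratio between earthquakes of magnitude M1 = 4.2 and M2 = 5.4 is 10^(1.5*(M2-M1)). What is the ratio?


M2 - M1 = 5.4 - 4.2 = 1.2
1.5 * 1.2 = 1.8
ratio = 10^1.8 = 63.1

63.1


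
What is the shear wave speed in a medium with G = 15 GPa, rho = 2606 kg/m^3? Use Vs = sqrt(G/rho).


Convert G to Pa: G = 15e9 Pa
Compute G/rho = 15e9 / 2606 = 5755947.8127
Vs = sqrt(5755947.8127) = 2399.16 m/s

2399.16


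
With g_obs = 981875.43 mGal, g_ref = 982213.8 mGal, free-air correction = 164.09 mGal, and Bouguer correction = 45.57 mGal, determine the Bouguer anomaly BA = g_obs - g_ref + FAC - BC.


BA = g_obs - g_ref + FAC - BC
= 981875.43 - 982213.8 + 164.09 - 45.57
= -219.85 mGal

-219.85


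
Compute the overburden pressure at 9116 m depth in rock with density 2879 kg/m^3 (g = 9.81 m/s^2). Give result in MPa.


P = rho * g * z / 1e6
= 2879 * 9.81 * 9116 / 1e6
= 257463096.84 / 1e6
= 257.4631 MPa

257.4631


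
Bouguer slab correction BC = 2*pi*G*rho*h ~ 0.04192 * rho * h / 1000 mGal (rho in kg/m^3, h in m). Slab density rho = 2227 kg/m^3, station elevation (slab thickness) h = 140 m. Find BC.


BC = 0.04192 * rho * h / 1000
= 0.04192 * 2227 * 140 / 1000
= 13.0698 mGal

13.0698


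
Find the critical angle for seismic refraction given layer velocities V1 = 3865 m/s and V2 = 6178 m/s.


V1/V2 = 3865/6178 = 0.625607
theta_c = arcsin(0.625607) = 38.7268 degrees

38.7268


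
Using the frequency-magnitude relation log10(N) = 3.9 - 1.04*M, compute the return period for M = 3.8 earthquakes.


log10(N) = 3.9 - 1.04*3.8 = -0.052
N = 10^-0.052 = 0.887156
T = 1/N = 1/0.887156 = 1.1272 years

1.1272


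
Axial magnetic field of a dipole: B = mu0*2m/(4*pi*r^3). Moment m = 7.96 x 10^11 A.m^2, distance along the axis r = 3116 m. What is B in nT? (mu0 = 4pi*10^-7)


m = 7.96 x 10^11 = 796000000000 A.m^2
2m = 1592000000000 A.m^2
r^3 = 3116^3 = 30254664896
B = (4pi*10^-7) * 1592000000000 / (4*pi * 30254664896) * 1e9
= 2000566.201806 / 380191331896.38 * 1e9
= 5261.9985 nT

5261.9985


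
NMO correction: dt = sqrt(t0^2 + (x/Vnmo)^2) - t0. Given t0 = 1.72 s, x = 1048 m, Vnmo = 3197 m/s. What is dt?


x/Vnmo = 1048/3197 = 0.327807
(x/Vnmo)^2 = 0.107458
t0^2 = 2.9584
sqrt(2.9584 + 0.107458) = 1.750959
dt = 1.750959 - 1.72 = 0.030959

0.030959


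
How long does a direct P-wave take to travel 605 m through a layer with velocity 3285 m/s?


t = x / V
= 605 / 3285
= 0.1842 s

0.1842


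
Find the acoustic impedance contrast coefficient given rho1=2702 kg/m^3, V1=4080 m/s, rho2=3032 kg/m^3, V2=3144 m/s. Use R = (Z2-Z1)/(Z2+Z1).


Z1 = 2702 * 4080 = 11024160
Z2 = 3032 * 3144 = 9532608
R = (9532608 - 11024160) / (9532608 + 11024160) = -1491552 / 20556768 = -0.0726

-0.0726


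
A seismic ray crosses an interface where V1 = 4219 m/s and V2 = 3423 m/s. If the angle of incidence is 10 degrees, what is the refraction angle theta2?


sin(theta1) = sin(10 deg) = 0.173648
sin(theta2) = V2/V1 * sin(theta1) = 3423/4219 * 0.173648 = 0.140886
theta2 = arcsin(0.140886) = 8.0991 degrees

8.0991


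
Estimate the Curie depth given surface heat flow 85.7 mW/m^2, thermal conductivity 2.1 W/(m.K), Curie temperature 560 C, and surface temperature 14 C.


T_Curie - T_surf = 560 - 14 = 546 C
Convert q to W/m^2: 85.7 mW/m^2 = 0.0857 W/m^2
d = 546 * 2.1 / 0.0857 = 13379.23 m

13379.23


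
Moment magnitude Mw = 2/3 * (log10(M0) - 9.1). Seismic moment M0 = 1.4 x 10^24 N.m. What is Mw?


log10(M0) = log10(1.4 x 10^24) = 24.1461
Mw = 2/3 * (24.1461 - 9.1)
= 2/3 * 15.0461
= 10.03

10.03


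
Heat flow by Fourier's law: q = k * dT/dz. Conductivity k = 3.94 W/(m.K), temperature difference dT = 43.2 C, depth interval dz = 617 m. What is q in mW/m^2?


q = k * dT / dz * 1000
= 3.94 * 43.2 / 617 * 1000
= 0.275864 * 1000
= 275.8639 mW/m^2

275.8639


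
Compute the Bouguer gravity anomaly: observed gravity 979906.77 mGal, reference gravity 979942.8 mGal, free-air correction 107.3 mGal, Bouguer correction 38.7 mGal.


BA = g_obs - g_ref + FAC - BC
= 979906.77 - 979942.8 + 107.3 - 38.7
= 32.57 mGal

32.57


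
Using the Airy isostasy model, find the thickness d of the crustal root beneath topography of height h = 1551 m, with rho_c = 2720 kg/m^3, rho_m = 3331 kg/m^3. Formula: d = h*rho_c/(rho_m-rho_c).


rho_m - rho_c = 3331 - 2720 = 611
d = 1551 * 2720 / 611
= 4218720 / 611
= 6904.62 m

6904.62


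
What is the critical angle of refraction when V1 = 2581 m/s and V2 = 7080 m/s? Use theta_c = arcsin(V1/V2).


V1/V2 = 2581/7080 = 0.364548
theta_c = arcsin(0.364548) = 21.3798 degrees

21.3798


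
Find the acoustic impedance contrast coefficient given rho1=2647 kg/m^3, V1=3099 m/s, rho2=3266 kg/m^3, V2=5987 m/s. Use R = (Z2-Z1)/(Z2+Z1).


Z1 = 2647 * 3099 = 8203053
Z2 = 3266 * 5987 = 19553542
R = (19553542 - 8203053) / (19553542 + 8203053) = 11350489 / 27756595 = 0.4089

0.4089


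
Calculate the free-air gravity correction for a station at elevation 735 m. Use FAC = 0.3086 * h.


FAC = 0.3086 * h
= 0.3086 * 735
= 226.821 mGal

226.821


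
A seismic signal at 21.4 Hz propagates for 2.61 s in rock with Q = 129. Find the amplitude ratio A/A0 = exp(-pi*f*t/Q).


pi*f*t/Q = pi*21.4*2.61/129 = 1.360237
A/A0 = exp(-1.360237) = 0.2566

0.2566


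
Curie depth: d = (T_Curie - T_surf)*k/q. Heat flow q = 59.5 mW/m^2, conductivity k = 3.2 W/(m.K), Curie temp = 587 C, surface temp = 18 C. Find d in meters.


T_Curie - T_surf = 587 - 18 = 569 C
Convert q to W/m^2: 59.5 mW/m^2 = 0.0595 W/m^2
d = 569 * 3.2 / 0.0595 = 30601.68 m

30601.68


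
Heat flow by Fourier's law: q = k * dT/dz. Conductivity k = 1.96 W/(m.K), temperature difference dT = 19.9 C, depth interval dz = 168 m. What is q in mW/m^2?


q = k * dT / dz * 1000
= 1.96 * 19.9 / 168 * 1000
= 0.232167 * 1000
= 232.1667 mW/m^2

232.1667


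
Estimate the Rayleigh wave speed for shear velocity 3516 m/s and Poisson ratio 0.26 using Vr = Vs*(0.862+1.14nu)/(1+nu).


Numerator factor = 0.862 + 1.14*0.26 = 1.1584
Denominator = 1 + 0.26 = 1.26
Vr = 3516 * 1.1584 / 1.26 = 3232.49 m/s

3232.49


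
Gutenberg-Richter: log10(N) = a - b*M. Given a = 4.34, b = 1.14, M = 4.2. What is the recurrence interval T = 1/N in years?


log10(N) = 4.34 - 1.14*4.2 = -0.448
N = 10^-0.448 = 0.356451
T = 1/N = 1/0.356451 = 2.8054 years

2.8054


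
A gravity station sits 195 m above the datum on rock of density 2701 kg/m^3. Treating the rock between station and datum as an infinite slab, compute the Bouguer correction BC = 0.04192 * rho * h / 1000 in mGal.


BC = 0.04192 * rho * h / 1000
= 0.04192 * 2701 * 195 / 1000
= 22.0791 mGal

22.0791


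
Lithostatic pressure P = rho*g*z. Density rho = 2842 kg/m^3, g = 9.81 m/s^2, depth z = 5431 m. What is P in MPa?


P = rho * g * z / 1e6
= 2842 * 9.81 * 5431 / 1e6
= 151416388.62 / 1e6
= 151.4164 MPa

151.4164


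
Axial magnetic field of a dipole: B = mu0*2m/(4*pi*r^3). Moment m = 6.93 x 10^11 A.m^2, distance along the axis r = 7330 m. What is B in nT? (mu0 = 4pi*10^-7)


m = 6.93 x 10^11 = 693000000000 A.m^2
2m = 1386000000000 A.m^2
r^3 = 7330^3 = 393832837000
B = (4pi*10^-7) * 1386000000000 / (4*pi * 393832837000) * 1e9
= 1741698.96715 / 4949049389846.51 * 1e9
= 351.926 nT

351.926


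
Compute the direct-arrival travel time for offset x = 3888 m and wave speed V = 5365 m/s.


t = x / V
= 3888 / 5365
= 0.7247 s

0.7247


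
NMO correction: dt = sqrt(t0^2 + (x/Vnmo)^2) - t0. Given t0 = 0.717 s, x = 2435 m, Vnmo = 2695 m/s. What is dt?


x/Vnmo = 2435/2695 = 0.903525
(x/Vnmo)^2 = 0.816358
t0^2 = 0.514089
sqrt(0.514089 + 0.816358) = 1.15345
dt = 1.15345 - 0.717 = 0.43645

0.43645


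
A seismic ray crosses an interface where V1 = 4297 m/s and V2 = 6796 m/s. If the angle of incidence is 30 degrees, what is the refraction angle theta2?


sin(theta1) = sin(30 deg) = 0.5
sin(theta2) = V2/V1 * sin(theta1) = 6796/4297 * 0.5 = 0.790784
theta2 = arcsin(0.790784) = 52.2589 degrees

52.2589


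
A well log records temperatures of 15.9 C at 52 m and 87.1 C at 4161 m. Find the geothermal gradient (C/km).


dT = 87.1 - 15.9 = 71.2 C
dz = 4161 - 52 = 4109 m
gradient = dT/dz * 1000 = 71.2/4109 * 1000 = 17.3278 C/km

17.3278


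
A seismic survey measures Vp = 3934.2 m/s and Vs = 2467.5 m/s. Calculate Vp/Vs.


Vp/Vs = 3934.2 / 2467.5
= 1.5944

1.5944


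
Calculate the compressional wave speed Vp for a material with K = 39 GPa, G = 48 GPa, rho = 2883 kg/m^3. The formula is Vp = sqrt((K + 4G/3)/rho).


First compute the effective modulus:
K + 4G/3 = 39e9 + 4*48e9/3 = 103000000000.0 Pa
Then divide by density:
103000000000.0 / 2883 = 35726673.6039 Pa/(kg/m^3)
Take the square root:
Vp = sqrt(35726673.6039) = 5977.18 m/s

5977.18


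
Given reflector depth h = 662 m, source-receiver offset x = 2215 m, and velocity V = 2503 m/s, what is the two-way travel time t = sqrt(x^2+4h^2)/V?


x^2 + 4h^2 = 2215^2 + 4*662^2 = 4906225 + 1752976 = 6659201
sqrt(6659201) = 2580.5428
t = 2580.5428 / 2503 = 1.031 s

1.031


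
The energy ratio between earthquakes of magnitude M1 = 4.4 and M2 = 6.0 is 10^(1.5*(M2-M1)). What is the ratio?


M2 - M1 = 6.0 - 4.4 = 1.6
1.5 * 1.6 = 2.4
ratio = 10^2.4 = 251.19

251.19


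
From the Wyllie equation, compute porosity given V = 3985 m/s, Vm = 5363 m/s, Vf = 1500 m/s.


1/V - 1/Vm = 1/3985 - 1/5363 = 6.448e-05
1/Vf - 1/Vm = 1/1500 - 1/5363 = 0.0004802
phi = 6.448e-05 / 0.0004802 = 0.1343

0.1343


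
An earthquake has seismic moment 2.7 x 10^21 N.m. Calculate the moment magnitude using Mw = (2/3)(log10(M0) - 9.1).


log10(M0) = log10(2.7 x 10^21) = 21.4314
Mw = 2/3 * (21.4314 - 9.1)
= 2/3 * 12.3314
= 8.22

8.22


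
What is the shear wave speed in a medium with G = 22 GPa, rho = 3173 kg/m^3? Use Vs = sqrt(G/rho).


Convert G to Pa: G = 22e9 Pa
Compute G/rho = 22e9 / 3173 = 6933501.4182
Vs = sqrt(6933501.4182) = 2633.15 m/s

2633.15


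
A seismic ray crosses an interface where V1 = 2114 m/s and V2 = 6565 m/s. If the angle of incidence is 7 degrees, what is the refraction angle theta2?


sin(theta1) = sin(7 deg) = 0.121869
sin(theta2) = V2/V1 * sin(theta1) = 6565/2114 * 0.121869 = 0.378464
theta2 = arcsin(0.378464) = 22.2386 degrees

22.2386


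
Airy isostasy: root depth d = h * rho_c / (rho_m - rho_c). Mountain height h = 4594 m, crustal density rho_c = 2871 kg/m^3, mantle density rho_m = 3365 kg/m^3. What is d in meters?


rho_m - rho_c = 3365 - 2871 = 494
d = 4594 * 2871 / 494
= 13189374 / 494
= 26699.14 m

26699.14


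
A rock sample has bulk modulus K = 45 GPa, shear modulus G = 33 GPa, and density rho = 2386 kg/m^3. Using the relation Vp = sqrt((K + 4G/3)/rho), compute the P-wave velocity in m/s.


First compute the effective modulus:
K + 4G/3 = 45e9 + 4*33e9/3 = 89000000000.0 Pa
Then divide by density:
89000000000.0 / 2386 = 37300922.0453 Pa/(kg/m^3)
Take the square root:
Vp = sqrt(37300922.0453) = 6107.45 m/s

6107.45


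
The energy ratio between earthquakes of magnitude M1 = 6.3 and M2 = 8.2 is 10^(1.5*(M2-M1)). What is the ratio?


M2 - M1 = 8.2 - 6.3 = 1.9
1.5 * 1.9 = 2.85
ratio = 10^2.85 = 707.95

707.95


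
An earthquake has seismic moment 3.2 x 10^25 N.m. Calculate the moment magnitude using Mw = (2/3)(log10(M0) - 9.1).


log10(M0) = log10(3.2 x 10^25) = 25.5051
Mw = 2/3 * (25.5051 - 9.1)
= 2/3 * 16.4051
= 10.94

10.94


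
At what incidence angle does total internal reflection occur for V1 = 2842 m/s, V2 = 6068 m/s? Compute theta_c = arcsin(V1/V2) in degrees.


V1/V2 = 2842/6068 = 0.468359
theta_c = arcsin(0.468359) = 27.9278 degrees

27.9278


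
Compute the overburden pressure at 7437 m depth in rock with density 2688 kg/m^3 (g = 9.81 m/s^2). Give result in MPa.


P = rho * g * z / 1e6
= 2688 * 9.81 * 7437 / 1e6
= 196108335.36 / 1e6
= 196.1083 MPa

196.1083


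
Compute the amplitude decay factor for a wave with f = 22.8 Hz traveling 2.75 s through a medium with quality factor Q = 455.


pi*f*t/Q = pi*22.8*2.75/455 = 0.432918
A/A0 = exp(-0.432918) = 0.648613

0.648613


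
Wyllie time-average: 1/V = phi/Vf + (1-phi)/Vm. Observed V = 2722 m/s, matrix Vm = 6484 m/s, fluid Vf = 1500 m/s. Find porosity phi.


1/V - 1/Vm = 1/2722 - 1/6484 = 0.00021315
1/Vf - 1/Vm = 1/1500 - 1/6484 = 0.00051244
phi = 0.00021315 / 0.00051244 = 0.416

0.416


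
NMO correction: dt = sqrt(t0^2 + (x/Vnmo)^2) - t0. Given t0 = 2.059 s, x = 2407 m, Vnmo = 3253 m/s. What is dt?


x/Vnmo = 2407/3253 = 0.739932
(x/Vnmo)^2 = 0.5475
t0^2 = 4.239481
sqrt(4.239481 + 0.5475) = 2.187917
dt = 2.187917 - 2.059 = 0.128917

0.128917


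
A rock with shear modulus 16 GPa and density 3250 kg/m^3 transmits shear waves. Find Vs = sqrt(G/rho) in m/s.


Convert G to Pa: G = 16e9 Pa
Compute G/rho = 16e9 / 3250 = 4923076.9231
Vs = sqrt(4923076.9231) = 2218.8 m/s

2218.8


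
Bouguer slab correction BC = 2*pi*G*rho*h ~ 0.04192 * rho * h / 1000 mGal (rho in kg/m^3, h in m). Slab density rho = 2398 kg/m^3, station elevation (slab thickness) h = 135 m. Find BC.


BC = 0.04192 * rho * h / 1000
= 0.04192 * 2398 * 135 / 1000
= 13.5708 mGal

13.5708


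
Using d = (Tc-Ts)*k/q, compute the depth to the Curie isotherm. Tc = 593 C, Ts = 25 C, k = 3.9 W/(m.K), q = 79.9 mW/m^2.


T_Curie - T_surf = 593 - 25 = 568 C
Convert q to W/m^2: 79.9 mW/m^2 = 0.0799 W/m^2
d = 568 * 3.9 / 0.0799 = 27724.66 m

27724.66


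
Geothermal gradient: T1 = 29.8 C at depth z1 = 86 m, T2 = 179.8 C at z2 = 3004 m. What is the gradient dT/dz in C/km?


dT = 179.8 - 29.8 = 150.0 C
dz = 3004 - 86 = 2918 m
gradient = dT/dz * 1000 = 150.0/2918 * 1000 = 51.4051 C/km

51.4051


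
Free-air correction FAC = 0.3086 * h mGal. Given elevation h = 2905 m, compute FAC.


FAC = 0.3086 * h
= 0.3086 * 2905
= 896.483 mGal

896.483


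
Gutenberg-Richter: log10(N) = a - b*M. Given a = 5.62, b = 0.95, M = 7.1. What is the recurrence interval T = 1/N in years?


log10(N) = 5.62 - 0.95*7.1 = -1.125
N = 10^-1.125 = 0.074989
T = 1/N = 1/0.074989 = 13.3352 years

13.3352


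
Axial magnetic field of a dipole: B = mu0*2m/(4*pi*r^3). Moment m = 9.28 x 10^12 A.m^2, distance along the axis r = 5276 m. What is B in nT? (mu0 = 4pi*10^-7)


m = 9.28 x 10^12 = 9280000000000 A.m^2
2m = 18560000000000 A.m^2
r^3 = 5276^3 = 146863664576
B = (4pi*10^-7) * 18560000000000 / (4*pi * 146863664576) * 1e9
= 23323183.860251 / 1845543238844.95 * 1e9
= 12637.5711 nT

12637.5711


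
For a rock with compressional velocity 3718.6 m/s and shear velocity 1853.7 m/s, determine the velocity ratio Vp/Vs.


Vp/Vs = 3718.6 / 1853.7
= 2.006

2.006


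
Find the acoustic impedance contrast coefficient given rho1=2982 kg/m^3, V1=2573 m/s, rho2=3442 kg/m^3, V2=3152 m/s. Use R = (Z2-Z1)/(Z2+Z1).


Z1 = 2982 * 2573 = 7672686
Z2 = 3442 * 3152 = 10849184
R = (10849184 - 7672686) / (10849184 + 7672686) = 3176498 / 18521870 = 0.1715

0.1715


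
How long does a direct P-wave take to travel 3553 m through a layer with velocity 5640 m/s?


t = x / V
= 3553 / 5640
= 0.63 s

0.63


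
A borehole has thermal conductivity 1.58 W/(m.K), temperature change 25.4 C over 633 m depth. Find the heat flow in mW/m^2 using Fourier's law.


q = k * dT / dz * 1000
= 1.58 * 25.4 / 633 * 1000
= 0.0634 * 1000
= 63.3997 mW/m^2

63.3997


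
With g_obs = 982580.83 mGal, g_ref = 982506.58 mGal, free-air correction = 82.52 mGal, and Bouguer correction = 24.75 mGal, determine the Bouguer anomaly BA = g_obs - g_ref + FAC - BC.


BA = g_obs - g_ref + FAC - BC
= 982580.83 - 982506.58 + 82.52 - 24.75
= 132.02 mGal

132.02


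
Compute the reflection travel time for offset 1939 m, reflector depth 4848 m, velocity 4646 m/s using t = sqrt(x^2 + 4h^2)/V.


x^2 + 4h^2 = 1939^2 + 4*4848^2 = 3759721 + 94012416 = 97772137
sqrt(97772137) = 9887.9794
t = 9887.9794 / 4646 = 2.1283 s

2.1283


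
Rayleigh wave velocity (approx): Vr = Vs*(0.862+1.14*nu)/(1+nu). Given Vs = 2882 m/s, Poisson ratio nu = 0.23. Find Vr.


Numerator factor = 0.862 + 1.14*0.23 = 1.1242
Denominator = 1 + 0.23 = 1.23
Vr = 2882 * 1.1242 / 1.23 = 2634.1 m/s

2634.1


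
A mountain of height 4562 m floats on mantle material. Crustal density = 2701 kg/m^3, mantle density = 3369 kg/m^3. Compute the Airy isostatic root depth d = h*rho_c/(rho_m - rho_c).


rho_m - rho_c = 3369 - 2701 = 668
d = 4562 * 2701 / 668
= 12321962 / 668
= 18446.05 m

18446.05


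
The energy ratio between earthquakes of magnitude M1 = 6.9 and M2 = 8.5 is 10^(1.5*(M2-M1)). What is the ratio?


M2 - M1 = 8.5 - 6.9 = 1.6
1.5 * 1.6 = 2.4
ratio = 10^2.4 = 251.19

251.19


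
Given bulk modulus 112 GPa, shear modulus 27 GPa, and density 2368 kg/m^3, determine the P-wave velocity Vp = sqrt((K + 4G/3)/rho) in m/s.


First compute the effective modulus:
K + 4G/3 = 112e9 + 4*27e9/3 = 148000000000.0 Pa
Then divide by density:
148000000000.0 / 2368 = 62500000.0 Pa/(kg/m^3)
Take the square root:
Vp = sqrt(62500000.0) = 7905.69 m/s

7905.69


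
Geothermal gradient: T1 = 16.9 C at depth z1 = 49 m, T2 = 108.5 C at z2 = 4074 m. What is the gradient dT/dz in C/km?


dT = 108.5 - 16.9 = 91.6 C
dz = 4074 - 49 = 4025 m
gradient = dT/dz * 1000 = 91.6/4025 * 1000 = 22.7578 C/km

22.7578


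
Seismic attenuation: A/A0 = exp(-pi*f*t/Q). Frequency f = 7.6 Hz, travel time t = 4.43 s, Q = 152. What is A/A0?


pi*f*t/Q = pi*7.6*4.43/152 = 0.695863
A/A0 = exp(-0.695863) = 0.498644

0.498644


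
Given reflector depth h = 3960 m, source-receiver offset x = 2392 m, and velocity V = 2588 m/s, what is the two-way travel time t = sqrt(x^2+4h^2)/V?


x^2 + 4h^2 = 2392^2 + 4*3960^2 = 5721664 + 62726400 = 68448064
sqrt(68448064) = 8273.3345
t = 8273.3345 / 2588 = 3.1968 s

3.1968


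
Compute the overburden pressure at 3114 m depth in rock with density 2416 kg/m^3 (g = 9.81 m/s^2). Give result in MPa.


P = rho * g * z / 1e6
= 2416 * 9.81 * 3114 / 1e6
= 73804789.44 / 1e6
= 73.8048 MPa

73.8048


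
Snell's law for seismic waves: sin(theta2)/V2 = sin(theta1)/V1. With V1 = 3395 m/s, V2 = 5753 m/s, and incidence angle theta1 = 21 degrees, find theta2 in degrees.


sin(theta1) = sin(21 deg) = 0.358368
sin(theta2) = V2/V1 * sin(theta1) = 5753/3395 * 0.358368 = 0.607273
theta2 = arcsin(0.607273) = 37.3926 degrees

37.3926


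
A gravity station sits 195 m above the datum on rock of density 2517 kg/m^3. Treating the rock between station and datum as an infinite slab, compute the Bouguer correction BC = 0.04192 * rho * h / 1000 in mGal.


BC = 0.04192 * rho * h / 1000
= 0.04192 * 2517 * 195 / 1000
= 20.575 mGal

20.575


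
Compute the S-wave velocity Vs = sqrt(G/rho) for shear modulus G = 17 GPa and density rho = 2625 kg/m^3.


Convert G to Pa: G = 17e9 Pa
Compute G/rho = 17e9 / 2625 = 6476190.4762
Vs = sqrt(6476190.4762) = 2544.84 m/s

2544.84


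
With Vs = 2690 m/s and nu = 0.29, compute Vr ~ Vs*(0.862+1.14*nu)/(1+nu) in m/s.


Numerator factor = 0.862 + 1.14*0.29 = 1.1926
Denominator = 1 + 0.29 = 1.29
Vr = 2690 * 1.1926 / 1.29 = 2486.89 m/s

2486.89


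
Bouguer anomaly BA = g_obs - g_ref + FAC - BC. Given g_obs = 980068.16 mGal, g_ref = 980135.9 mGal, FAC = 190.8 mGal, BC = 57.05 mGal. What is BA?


BA = g_obs - g_ref + FAC - BC
= 980068.16 - 980135.9 + 190.8 - 57.05
= 66.01 mGal

66.01


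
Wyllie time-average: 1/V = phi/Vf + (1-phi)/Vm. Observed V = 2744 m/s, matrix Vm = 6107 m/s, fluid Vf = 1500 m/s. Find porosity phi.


1/V - 1/Vm = 1/2744 - 1/6107 = 0.00020068
1/Vf - 1/Vm = 1/1500 - 1/6107 = 0.00050292
phi = 0.00020068 / 0.00050292 = 0.399

0.399


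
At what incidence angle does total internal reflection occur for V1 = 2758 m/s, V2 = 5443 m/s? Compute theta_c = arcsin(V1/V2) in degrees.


V1/V2 = 2758/5443 = 0.506706
theta_c = arcsin(0.506706) = 30.4447 degrees

30.4447


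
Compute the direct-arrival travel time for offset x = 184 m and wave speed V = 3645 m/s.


t = x / V
= 184 / 3645
= 0.0505 s

0.0505


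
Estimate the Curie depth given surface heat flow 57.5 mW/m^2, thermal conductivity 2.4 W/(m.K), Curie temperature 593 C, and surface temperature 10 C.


T_Curie - T_surf = 593 - 10 = 583 C
Convert q to W/m^2: 57.5 mW/m^2 = 0.0575 W/m^2
d = 583 * 2.4 / 0.0575 = 24333.91 m

24333.91


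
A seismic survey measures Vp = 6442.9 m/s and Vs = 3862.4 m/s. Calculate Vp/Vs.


Vp/Vs = 6442.9 / 3862.4
= 1.6681

1.6681


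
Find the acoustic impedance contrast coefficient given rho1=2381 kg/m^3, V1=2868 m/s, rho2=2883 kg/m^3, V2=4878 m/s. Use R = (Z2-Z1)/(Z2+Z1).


Z1 = 2381 * 2868 = 6828708
Z2 = 2883 * 4878 = 14063274
R = (14063274 - 6828708) / (14063274 + 6828708) = 7234566 / 20891982 = 0.3463

0.3463
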